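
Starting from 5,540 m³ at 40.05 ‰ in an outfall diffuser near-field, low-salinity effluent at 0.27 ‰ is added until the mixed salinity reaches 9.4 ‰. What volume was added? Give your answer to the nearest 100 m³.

Salt balance: 5,540×40.05 + V×0.27 = (5,540+V)×9.4
221,877 + 0.27V = 52,076 + 9.4V
169,801 = 9.13V
V = 18,598.14 m³

18600 m³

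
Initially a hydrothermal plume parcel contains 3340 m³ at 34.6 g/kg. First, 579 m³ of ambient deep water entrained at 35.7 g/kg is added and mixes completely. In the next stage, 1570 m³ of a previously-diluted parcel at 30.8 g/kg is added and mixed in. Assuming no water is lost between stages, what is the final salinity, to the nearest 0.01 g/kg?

Total salt / total volume:
Initial salt = 3,340×34.6 = 115,564
After stage 1: salt = 115,564 + 579×35.7 = 136,234.3; volume = 3,919 m³; S = 34.763 g/kg
After stage 2: salt = 136,234.3 + 1,570×30.8 = 184,590.3; volume = 5,489 m³
S = 184,590.3 / 5,489 = 33.6291 g/kg

33.63 g/kg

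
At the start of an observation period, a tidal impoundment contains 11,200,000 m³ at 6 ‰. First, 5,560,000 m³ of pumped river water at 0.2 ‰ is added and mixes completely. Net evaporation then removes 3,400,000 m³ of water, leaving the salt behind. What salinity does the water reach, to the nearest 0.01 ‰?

5.11 ‰

After mixing: salt = 11,200,000×6 + 5,560,000×0.2 = 68,312,000; volume = 16,760,000 m³
After evaporation: salt unchanged = 68,312,000; volume = 16,760,000 − 3,400,000 = 13,360,000 m³
S = 68,312,000 / 13,360,000 = 5.1132 ‰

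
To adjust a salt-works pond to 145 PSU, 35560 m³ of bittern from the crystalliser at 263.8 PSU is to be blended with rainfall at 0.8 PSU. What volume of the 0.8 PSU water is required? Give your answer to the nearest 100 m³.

Salt balance: 35,560×263.8 + V×0.8 = (35,560+V)×145
9,380,728 + 0.8V = 5,156,200 + 145V
4,224,528 = 144.2V
V = 29,296.31 m³

29300 m³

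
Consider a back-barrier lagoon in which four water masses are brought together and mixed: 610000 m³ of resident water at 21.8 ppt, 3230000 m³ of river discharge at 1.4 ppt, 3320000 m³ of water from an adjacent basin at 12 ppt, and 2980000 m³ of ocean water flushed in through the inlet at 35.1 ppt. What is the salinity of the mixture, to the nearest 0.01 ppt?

Conserving salt mass:
salt = 610,000×21.8 + 3,230,000×1.4 + 3,320,000×12 + 2,980,000×35.1 = 13,298,000 + 4,522,000 + 39,840,000 + 104,598,000 = 162,258,000
volume = 610,000 + 3,230,000 + 3,320,000 + 2,980,000 = 10,140,000 m³
S = 162,258,000 / 10,140,000 = 16.0018 ppt

16.00 ppt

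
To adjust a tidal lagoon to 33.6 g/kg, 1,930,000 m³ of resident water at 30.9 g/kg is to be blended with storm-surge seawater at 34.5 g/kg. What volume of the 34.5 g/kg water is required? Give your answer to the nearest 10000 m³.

Salt balance: 1,930,000×30.9 + V×34.5 = (1,930,000+V)×33.6
59,637,000 + 34.5V = 64,848,000 + 33.6V
5,211,000 = 0.9V
V = 5,790,000 m³

5790000 m³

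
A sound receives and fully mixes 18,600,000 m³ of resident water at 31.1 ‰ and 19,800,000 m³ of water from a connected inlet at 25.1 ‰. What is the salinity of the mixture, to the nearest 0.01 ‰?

28.01 ‰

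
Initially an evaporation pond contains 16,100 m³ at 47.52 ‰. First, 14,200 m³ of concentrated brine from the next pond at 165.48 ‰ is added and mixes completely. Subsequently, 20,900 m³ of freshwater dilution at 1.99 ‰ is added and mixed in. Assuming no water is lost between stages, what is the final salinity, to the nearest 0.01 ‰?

Salt balance:
Initial salt = 16,100×47.52 = 765,072
After stage 1: salt = 765,072 + 14,200×165.48 = 3,114,888; volume = 30,300 m³; S = 102.802 ‰
After stage 2: salt = 3,114,888 + 20,900×1.99 = 3,156,479; volume = 51,200 m³
S = 3,156,479 / 51,200 = 61.65 ‰

61.65 ‰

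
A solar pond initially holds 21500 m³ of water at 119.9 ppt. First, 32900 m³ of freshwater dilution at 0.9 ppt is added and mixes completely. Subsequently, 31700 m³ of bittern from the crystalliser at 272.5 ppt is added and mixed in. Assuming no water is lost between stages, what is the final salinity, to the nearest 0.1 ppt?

130.6 ppt

Mass of salt is conserved:
Initial salt = 21,500×119.9 = 2,577,850
After stage 1: salt = 2,577,850 + 32,900×0.9 = 2,607,460; volume = 54,400 m³; S = 47.931 ppt
After stage 2: salt = 2,607,460 + 31,700×272.5 = 11,245,710; volume = 86,100 m³
S = 11,245,710 / 86,100 = 130.6122 ppt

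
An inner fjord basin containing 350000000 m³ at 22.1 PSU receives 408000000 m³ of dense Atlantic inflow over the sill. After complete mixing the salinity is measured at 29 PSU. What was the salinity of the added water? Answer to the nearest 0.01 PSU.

34.92 PSU

Salt balance: 350,000,000×22.1 + 408,000,000×S = 758,000,000×29
7,735,000,000 + 408,000,000·S = 21,982,000,000
S = (21,982,000,000 − 7,735,000,000) / 408,000,000 = 34.9191 PSU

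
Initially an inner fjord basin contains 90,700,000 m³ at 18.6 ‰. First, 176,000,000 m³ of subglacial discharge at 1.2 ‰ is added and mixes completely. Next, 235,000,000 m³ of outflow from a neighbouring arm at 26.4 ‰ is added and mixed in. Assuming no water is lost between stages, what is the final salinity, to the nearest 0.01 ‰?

Weighted by volume,
Initial salt = 90,700,000×18.6 = 1,687,020,000
After stage 1: salt = 1,687,020,000 + 176,000,000×1.2 = 1,898,220,000; volume = 266,700,000 m³; S = 7.117 ‰
After stage 2: salt = 1,898,220,000 + 235,000,000×26.4 = 8,102,220,000; volume = 501,700,000 m³
S = 8,102,220,000 / 501,700,000 = 16.1495 ‰

16.15 ‰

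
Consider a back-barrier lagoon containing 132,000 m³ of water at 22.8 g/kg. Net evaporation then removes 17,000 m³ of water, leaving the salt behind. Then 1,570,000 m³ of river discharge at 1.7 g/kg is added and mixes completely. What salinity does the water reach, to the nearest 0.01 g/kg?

3.37 g/kg

After evaporation: salt = 132,000×22.8 = 3,009,600; volume = 132,000 − 17,000 = 115,000 m³
After mixing: salt = 3,009,600 + 1,570,000×1.7 = 5,678,600; volume = 115,000 + 1,570,000 = 1,685,000 m³
S = 5,678,600 / 1,685,000 = 3.3701 g/kg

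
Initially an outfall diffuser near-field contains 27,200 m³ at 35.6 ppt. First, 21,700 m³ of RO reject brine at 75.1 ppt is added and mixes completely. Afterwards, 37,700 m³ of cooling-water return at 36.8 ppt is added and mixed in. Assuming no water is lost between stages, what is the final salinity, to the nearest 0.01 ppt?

46.02 ppt

Mass of salt is conserved:
Initial salt = 27,200×35.6 = 968,320
After stage 1: salt = 968,320 + 21,700×75.1 = 2,597,990; volume = 48,900 m³; S = 53.129 ppt
After stage 2: salt = 2,597,990 + 37,700×36.8 = 3,985,350; volume = 86,600 m³
S = 3,985,350 / 86,600 = 46.0202 ppt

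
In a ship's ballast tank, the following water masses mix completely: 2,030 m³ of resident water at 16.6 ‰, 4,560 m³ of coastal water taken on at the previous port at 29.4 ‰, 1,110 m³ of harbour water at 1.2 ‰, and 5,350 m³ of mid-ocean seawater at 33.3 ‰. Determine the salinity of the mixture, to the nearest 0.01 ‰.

26.61 ‰

Salt balance:
salt = 2,030×16.6 + 4,560×29.4 + 1,110×1.2 + 5,350×33.3 = 33,698 + 134,064 + 1,332 + 178,155 = 347,249
volume = 2,030 + 4,560 + 1,110 + 5,350 = 13,050 m³
S = 347,249 / 13,050 = 26.6091 ‰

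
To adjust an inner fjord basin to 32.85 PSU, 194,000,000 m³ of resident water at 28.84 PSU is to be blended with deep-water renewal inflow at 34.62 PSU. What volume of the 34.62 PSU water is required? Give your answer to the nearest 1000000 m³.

440000000 m³

Salt balance: 194,000,000×28.84 + V×34.62 = (194,000,000+V)×32.85
5,594,960,000 + 34.62V = 6,372,900,000 + 32.85V
777,940,000 = 1.77V
V = 439,514,124.29 m³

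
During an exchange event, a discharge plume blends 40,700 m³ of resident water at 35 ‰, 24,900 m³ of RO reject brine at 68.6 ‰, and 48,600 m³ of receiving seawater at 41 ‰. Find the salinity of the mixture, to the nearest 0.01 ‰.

44.88 ‰

Total salt / total volume:
salt = 40,700×35 + 24,900×68.6 + 48,600×41 = 1,424,500 + 1,708,140 + 1,992,600 = 5,125,240
volume = 40,700 + 24,900 + 48,600 = 114,200 m³
S = 5,125,240 / 114,200 = 44.8795 ‰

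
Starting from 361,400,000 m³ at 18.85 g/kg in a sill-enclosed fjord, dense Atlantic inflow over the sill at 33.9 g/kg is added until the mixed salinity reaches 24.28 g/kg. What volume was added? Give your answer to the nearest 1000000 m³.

Salt balance: 361,400,000×18.85 + V×33.9 = (361,400,000+V)×24.28
6,812,390,000 + 33.9V = 8,774,792,000 + 24.28V
1,962,402,000 = 9.62V
V = 203,991,891.89 m³

204000000 m³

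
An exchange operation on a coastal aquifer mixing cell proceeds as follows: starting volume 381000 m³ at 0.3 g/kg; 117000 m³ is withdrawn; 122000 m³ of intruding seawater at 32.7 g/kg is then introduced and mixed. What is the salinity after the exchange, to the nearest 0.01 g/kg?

Remaining after removal: 264,000 m³ at 0.3 g/kg (salt = 79,200)
After addition: salt = 79,200 + 122,000×32.7 = 4,068,600; volume = 386,000 m³
S = 4,068,600 / 386,000 = 10.5404 g/kg

10.54 g/kg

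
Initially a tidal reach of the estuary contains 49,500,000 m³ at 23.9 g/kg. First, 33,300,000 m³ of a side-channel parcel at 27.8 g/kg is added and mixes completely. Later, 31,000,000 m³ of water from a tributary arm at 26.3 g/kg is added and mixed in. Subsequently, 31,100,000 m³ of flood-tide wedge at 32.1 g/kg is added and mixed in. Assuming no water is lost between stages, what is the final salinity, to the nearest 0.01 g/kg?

27.07 g/kg

Weighted by volume,
Initial salt = 49,500,000×23.9 = 1,183,050,000
After stage 1: salt = 1,183,050,000 + 33,300,000×27.8 = 2,108,790,000; volume = 82,800,000 m³; S = 25.468 g/kg
After stage 2: salt = 2,108,790,000 + 31,000,000×26.3 = 2,924,090,000; volume = 113,800,000 m³; S = 25.695 g/kg
After stage 3: salt = 2,924,090,000 + 31,100,000×32.1 = 3,922,400,000; volume = 144,900,000 m³
S = 3,922,400,000 / 144,900,000 = 27.0697 g/kg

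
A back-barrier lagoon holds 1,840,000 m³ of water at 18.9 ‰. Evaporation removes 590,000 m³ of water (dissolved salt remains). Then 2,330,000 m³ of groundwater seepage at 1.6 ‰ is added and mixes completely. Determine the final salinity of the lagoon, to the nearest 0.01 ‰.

After evaporation: salt = 1,840,000×18.9 = 34,776,000; volume = 1,840,000 − 590,000 = 1,250,000 m³
After mixing: salt = 34,776,000 + 2,330,000×1.6 = 38,504,000; volume = 1,250,000 + 2,330,000 = 3,580,000 m³
S = 38,504,000 / 3,580,000 = 10.7553 ‰

10.76 ‰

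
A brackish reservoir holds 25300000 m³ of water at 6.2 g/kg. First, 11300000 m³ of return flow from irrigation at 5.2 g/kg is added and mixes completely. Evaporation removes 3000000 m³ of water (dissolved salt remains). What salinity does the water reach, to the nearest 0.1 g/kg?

After mixing: salt = 25,300,000×6.2 + 11,300,000×5.2 = 215,620,000; volume = 36,600,000 m³
After evaporation: salt unchanged = 215,620,000; volume = 36,600,000 − 3,000,000 = 33,600,000 m³
S = 215,620,000 / 33,600,000 = 6.4173 g/kg

6.4 g/kg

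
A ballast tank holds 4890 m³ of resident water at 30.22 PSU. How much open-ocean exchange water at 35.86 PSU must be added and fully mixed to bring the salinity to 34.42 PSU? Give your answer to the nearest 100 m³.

14300 m³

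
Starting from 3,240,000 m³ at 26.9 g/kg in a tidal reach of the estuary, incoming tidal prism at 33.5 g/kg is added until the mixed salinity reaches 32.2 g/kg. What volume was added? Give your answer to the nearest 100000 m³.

Salt balance: 3,240,000×26.9 + V×33.5 = (3,240,000+V)×32.2
87,156,000 + 33.5V = 104,328,000 + 32.2V
17,172,000 = 1.3V
V = 13,209,230.77 m³

13200000 m³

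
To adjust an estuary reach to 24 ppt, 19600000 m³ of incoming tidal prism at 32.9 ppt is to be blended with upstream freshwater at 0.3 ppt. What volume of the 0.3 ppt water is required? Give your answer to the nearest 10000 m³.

Salt balance: 19,600,000×32.9 + V×0.3 = (19,600,000+V)×24
644,840,000 + 0.3V = 470,400,000 + 24V
174,440,000 = 23.7V
V = 7,360,337.55 m³

7360000 m³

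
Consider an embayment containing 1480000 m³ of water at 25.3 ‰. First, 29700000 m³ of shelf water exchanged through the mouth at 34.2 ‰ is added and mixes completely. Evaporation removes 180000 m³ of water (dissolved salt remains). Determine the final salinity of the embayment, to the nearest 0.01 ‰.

After mixing: salt = 1,480,000×25.3 + 29,700,000×34.2 = 1,053,184,000; volume = 31,180,000 m³
After evaporation: salt unchanged = 1,053,184,000; volume = 31,180,000 − 180,000 = 31,000,000 m³
S = 1,053,184,000 / 31,000,000 = 33.9737 ‰

33.97 ‰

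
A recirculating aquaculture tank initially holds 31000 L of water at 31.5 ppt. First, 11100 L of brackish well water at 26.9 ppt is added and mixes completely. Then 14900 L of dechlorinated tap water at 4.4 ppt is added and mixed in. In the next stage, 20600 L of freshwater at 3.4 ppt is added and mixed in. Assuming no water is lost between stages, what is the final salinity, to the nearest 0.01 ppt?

By conservation of dissolved salt,
Initial salt = 31,000×31.5 = 976,500
After stage 1: salt = 976,500 + 11,100×26.9 = 1,275,090; volume = 42,100 L; S = 30.287 ppt
After stage 2: salt = 1,275,090 + 14,900×4.4 = 1,340,650; volume = 57,000 L; S = 23.52 ppt
After stage 3: salt = 1,340,650 + 20,600×3.4 = 1,410,690; volume = 77,600 L
S = 1,410,690 / 77,600 = 18.179 ppt

18.18 ppt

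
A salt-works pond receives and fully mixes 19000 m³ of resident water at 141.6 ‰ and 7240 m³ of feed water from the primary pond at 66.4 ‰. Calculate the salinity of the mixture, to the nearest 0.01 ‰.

Conserving salt mass:
salt = 19,000×141.6 + 7,240×66.4 = 2,690,400 + 480,736 = 3,171,136
volume = 19,000 + 7,240 = 26,240 m³
S = 3,171,136 / 26,240 = 120.8512 ‰

120.85 ‰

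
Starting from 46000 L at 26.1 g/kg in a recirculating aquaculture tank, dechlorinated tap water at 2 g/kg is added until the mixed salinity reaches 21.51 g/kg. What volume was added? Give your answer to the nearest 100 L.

Salt balance: 46,000×26.1 + V×2 = (46,000+V)×21.51
1,200,600 + 2V = 989,460 + 21.51V
211,140 = 19.51V
V = 10,822.14 L

10800 L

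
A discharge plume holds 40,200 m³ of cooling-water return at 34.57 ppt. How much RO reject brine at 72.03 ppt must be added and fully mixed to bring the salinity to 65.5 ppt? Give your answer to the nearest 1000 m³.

190000 m³

Salt balance: 40,200×34.57 + V×72.03 = (40,200+V)×65.5
1,389,714 + 72.03V = 2,633,100 + 65.5V
1,243,386 = 6.53V
V = 190,411.33 m³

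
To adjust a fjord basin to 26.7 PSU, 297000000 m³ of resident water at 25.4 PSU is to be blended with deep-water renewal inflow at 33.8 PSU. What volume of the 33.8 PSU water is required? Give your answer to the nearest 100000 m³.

Salt balance: 297,000,000×25.4 + V×33.8 = (297,000,000+V)×26.7
7,543,800,000 + 33.8V = 7,929,900,000 + 26.7V
386,100,000 = 7.1V
V = 54,380,281.69 m³

54400000 m³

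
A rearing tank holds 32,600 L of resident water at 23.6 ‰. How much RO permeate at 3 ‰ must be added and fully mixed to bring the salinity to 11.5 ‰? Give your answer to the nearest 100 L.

Salt balance: 32,600×23.6 + V×3 = (32,600+V)×11.5
769,360 + 3V = 374,900 + 11.5V
394,460 = 8.5V
V = 46,407.06 L

46400 L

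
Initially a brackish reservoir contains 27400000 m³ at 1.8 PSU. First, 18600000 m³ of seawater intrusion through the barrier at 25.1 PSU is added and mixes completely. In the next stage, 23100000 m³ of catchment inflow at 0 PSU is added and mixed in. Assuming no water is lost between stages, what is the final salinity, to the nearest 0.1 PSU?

7.5 PSU

Conserving salt mass:
Initial salt = 27,400,000×1.8 = 49,320,000
After stage 1: salt = 49,320,000 + 18,600,000×25.1 = 516,180,000; volume = 46,000,000 m³; S = 11.221 PSU
After stage 2: salt = 516,180,000 + 23,100,000×0 = 516,180,000; volume = 69,100,000 m³
S = 516,180,000 / 69,100,000 = 7.47 PSU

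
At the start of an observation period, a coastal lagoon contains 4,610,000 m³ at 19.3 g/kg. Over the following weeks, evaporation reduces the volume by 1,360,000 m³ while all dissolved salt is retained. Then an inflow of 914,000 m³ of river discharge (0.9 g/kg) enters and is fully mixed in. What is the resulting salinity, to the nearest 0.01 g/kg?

21.56 g/kg

After evaporation: salt = 4,610,000×19.3 = 88,973,000; volume = 4,610,000 − 1,360,000 = 3,250,000 m³
After mixing: salt = 88,973,000 + 914,000×0.9 = 89,795,600; volume = 3,250,000 + 914,000 = 4,164,000 m³
S = 89,795,600 / 4,164,000 = 21.5647 g/kg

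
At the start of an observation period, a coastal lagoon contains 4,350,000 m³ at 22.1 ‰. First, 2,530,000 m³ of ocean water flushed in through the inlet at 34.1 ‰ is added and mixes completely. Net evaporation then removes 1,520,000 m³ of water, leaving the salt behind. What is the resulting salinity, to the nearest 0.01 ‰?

34.03 ‰

After mixing: salt = 4,350,000×22.1 + 2,530,000×34.1 = 182,408,000; volume = 6,880,000 m³
After evaporation: salt unchanged = 182,408,000; volume = 6,880,000 − 1,520,000 = 5,360,000 m³
S = 182,408,000 / 5,360,000 = 34.0313 ‰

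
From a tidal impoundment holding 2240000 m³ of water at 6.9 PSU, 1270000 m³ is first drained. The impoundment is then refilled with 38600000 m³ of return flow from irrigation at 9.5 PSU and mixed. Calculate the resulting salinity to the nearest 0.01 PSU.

9.44 PSU

Remaining after removal: 970,000 m³ at 6.9 PSU (salt = 6,693,000)
After addition: salt = 6,693,000 + 38,600,000×9.5 = 373,393,000; volume = 39,570,000 m³
S = 373,393,000 / 39,570,000 = 9.4363 PSU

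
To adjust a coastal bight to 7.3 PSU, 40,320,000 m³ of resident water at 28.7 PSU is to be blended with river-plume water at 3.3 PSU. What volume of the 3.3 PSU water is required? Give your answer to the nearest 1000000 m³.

Salt balance: 40,320,000×28.7 + V×3.3 = (40,320,000+V)×7.3
1,157,184,000 + 3.3V = 294,336,000 + 7.3V
862,848,000 = 4V
V = 215,712,000 m³

216000000 m³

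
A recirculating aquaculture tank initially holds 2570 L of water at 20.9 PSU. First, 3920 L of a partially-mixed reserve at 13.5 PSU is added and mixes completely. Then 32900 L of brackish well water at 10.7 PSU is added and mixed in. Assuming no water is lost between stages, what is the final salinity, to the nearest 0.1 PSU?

Mass of salt is conserved:
Initial salt = 2,570×20.9 = 53,713
After stage 1: salt = 53,713 + 3,920×13.5 = 106,633; volume = 6,490 L; S = 16.43 PSU
After stage 2: salt = 106,633 + 32,900×10.7 = 458,663; volume = 39,390 L
S = 458,663 / 39,390 = 11.6441 PSU

11.6 PSU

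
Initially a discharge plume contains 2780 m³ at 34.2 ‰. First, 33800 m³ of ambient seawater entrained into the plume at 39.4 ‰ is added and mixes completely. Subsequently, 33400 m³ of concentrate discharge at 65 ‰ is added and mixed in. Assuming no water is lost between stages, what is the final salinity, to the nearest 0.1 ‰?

51.4 ‰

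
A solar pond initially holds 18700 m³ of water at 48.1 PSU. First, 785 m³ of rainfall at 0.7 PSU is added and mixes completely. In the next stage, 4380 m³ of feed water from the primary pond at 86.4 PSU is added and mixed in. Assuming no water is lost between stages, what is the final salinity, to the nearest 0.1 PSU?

53.6 PSU

By conservation of dissolved salt,
Initial salt = 18,700×48.1 = 899,470
After stage 1: salt = 899,470 + 785×0.7 = 900,019.5; volume = 19,485 m³; S = 46.19 PSU
After stage 2: salt = 900,019.5 + 4,380×86.4 = 1,278,451.5; volume = 23,865 m³
S = 1,278,451.5 / 23,865 = 53.5701 PSU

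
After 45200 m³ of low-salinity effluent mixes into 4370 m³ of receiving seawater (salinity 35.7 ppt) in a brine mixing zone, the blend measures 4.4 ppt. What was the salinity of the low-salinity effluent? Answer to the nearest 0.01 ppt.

1.37 ppt

Salt balance: 4,370×35.7 + 45,200×S = 49,570×4.4
156,009 + 45,200·S = 218,108
S = (218,108 − 156,009) / 45,200 = 1.3739 ppt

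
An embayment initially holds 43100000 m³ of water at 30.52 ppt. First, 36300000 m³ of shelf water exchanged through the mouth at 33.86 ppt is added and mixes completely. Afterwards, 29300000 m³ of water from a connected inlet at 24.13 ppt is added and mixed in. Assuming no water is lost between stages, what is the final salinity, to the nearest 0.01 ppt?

Total salt / total volume:
Initial salt = 43,100,000×30.52 = 1,315,412,000
After stage 1: salt = 1,315,412,000 + 36,300,000×33.86 = 2,544,530,000; volume = 79,400,000 m³; S = 32.047 ppt
After stage 2: salt = 2,544,530,000 + 29,300,000×24.13 = 3,251,539,000; volume = 108,700,000 m³
S = 3,251,539,000 / 108,700,000 = 29.913 ppt

29.91 ppt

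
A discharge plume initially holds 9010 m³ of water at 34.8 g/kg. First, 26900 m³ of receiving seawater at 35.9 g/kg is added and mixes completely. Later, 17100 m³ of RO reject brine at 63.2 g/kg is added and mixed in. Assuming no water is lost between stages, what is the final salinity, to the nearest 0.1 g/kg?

Conserving salt mass:
Initial salt = 9,010×34.8 = 313,548
After stage 1: salt = 313,548 + 26,900×35.9 = 1,279,258; volume = 35,910 m³; S = 35.624 g/kg
After stage 2: salt = 1,279,258 + 17,100×63.2 = 2,359,978; volume = 53,010 m³
S = 2,359,978 / 53,010 = 44.5195 g/kg

44.5 g/kg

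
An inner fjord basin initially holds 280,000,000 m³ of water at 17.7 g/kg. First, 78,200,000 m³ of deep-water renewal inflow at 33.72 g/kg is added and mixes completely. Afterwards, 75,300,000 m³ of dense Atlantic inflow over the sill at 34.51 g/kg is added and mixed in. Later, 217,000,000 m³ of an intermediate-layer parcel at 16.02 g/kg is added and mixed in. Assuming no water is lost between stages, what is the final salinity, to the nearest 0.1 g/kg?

21.0 g/kg

By conservation of dissolved salt,
Initial salt = 280,000,000×17.7 = 4,956,000,000
After stage 1: salt = 4,956,000,000 + 78,200,000×33.72 = 7,592,904,000; volume = 358,200,000 m³; S = 21.197 g/kg
After stage 2: salt = 7,592,904,000 + 75,300,000×34.51 = 10,191,507,000; volume = 433,500,000 m³; S = 23.51 g/kg
After stage 3: salt = 10,191,507,000 + 217,000,000×16.02 = 13,667,847,000; volume = 650,500,000 m³
S = 13,667,847,000 / 650,500,000 = 21.0113 g/kg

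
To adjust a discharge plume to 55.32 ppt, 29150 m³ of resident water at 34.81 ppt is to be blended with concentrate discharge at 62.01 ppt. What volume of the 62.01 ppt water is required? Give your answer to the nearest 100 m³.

89400 m³

Salt balance: 29,150×34.81 + V×62.01 = (29,150+V)×55.32
1,014,711.5 + 62.01V = 1,612,578 + 55.32V
597,866.5 = 6.69V
V = 89,367.19 m³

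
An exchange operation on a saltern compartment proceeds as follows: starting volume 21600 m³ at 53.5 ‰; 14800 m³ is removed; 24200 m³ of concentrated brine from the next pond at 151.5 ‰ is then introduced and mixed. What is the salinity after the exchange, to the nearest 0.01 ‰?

Remaining after removal: 6,800 m³ at 53.5 ‰ (salt = 363,800)
After addition: salt = 363,800 + 24,200×151.5 = 4,030,100; volume = 31,000 m³
S = 4,030,100 / 31,000 = 130.0032 ‰

130.00 ‰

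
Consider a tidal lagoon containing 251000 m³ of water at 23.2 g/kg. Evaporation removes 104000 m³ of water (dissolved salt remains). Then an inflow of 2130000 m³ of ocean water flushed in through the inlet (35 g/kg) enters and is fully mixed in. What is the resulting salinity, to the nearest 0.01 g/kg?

After evaporation: salt = 251,000×23.2 = 5,823,200; volume = 251,000 − 104,000 = 147,000 m³
After mixing: salt = 5,823,200 + 2,130,000×35 = 80,373,200; volume = 147,000 + 2,130,000 = 2,277,000 m³
S = 80,373,200 / 2,277,000 = 35.2978 g/kg

35.30 g/kg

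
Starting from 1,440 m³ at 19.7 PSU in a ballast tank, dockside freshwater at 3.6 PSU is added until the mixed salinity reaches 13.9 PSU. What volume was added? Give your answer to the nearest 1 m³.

Salt balance: 1,440×19.7 + V×3.6 = (1,440+V)×13.9
28,368 + 3.6V = 20,016 + 13.9V
8,352 = 10.3V
V = 810.87 m³

811 m³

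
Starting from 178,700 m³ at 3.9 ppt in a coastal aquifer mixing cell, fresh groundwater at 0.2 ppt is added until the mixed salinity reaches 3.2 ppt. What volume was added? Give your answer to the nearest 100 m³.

41700 m³

Salt balance: 178,700×3.9 + V×0.2 = (178,700+V)×3.2
696,930 + 0.2V = 571,840 + 3.2V
125,090 = 3V
V = 41,696.67 m³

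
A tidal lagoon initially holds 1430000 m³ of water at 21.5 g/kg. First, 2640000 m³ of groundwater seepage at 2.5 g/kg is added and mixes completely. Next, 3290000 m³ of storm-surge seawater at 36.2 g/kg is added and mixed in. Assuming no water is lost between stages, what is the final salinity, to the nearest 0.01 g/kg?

21.26 g/kg

Conserving salt mass:
Initial salt = 1,430,000×21.5 = 30,745,000
After stage 1: salt = 30,745,000 + 2,640,000×2.5 = 37,345,000; volume = 4,070,000 m³; S = 9.176 g/kg
After stage 2: salt = 37,345,000 + 3,290,000×36.2 = 156,443,000; volume = 7,360,000 m³
S = 156,443,000 / 7,360,000 = 21.2558 g/kg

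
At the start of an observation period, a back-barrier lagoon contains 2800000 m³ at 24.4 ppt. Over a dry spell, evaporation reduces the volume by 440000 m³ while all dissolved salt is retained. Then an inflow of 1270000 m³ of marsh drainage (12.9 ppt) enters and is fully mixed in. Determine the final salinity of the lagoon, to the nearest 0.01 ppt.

23.33 ppt

After evaporation: salt = 2,800,000×24.4 = 68,320,000; volume = 2,800,000 − 440,000 = 2,360,000 m³
After mixing: salt = 68,320,000 + 1,270,000×12.9 = 84,703,000; volume = 2,360,000 + 1,270,000 = 3,630,000 m³
S = 84,703,000 / 3,630,000 = 23.3342 ppt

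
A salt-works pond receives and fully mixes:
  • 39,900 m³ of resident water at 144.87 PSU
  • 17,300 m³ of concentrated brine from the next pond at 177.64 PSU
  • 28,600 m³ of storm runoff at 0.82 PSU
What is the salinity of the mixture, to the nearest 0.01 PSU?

103.46 PSU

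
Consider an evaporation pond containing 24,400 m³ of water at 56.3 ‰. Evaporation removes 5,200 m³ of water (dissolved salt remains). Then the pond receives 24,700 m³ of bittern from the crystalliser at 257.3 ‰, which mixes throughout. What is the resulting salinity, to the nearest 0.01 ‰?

176.06 ‰

After evaporation: salt = 24,400×56.3 = 1,373,720; volume = 24,400 − 5,200 = 19,200 m³
After mixing: salt = 1,373,720 + 24,700×257.3 = 7,729,030; volume = 19,200 + 24,700 = 43,900 m³
S = 7,729,030 / 43,900 = 176.0599 ‰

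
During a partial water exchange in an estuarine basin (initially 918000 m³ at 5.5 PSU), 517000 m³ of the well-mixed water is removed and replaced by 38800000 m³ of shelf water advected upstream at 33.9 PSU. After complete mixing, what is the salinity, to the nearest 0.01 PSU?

33.61 PSU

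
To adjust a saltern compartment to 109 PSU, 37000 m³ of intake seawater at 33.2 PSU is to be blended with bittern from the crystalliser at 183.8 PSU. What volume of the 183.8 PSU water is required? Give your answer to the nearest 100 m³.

37500 m³

Salt balance: 37,000×33.2 + V×183.8 = (37,000+V)×109
1,228,400 + 183.8V = 4,033,000 + 109V
2,804,600 = 74.8V
V = 37,494.65 m³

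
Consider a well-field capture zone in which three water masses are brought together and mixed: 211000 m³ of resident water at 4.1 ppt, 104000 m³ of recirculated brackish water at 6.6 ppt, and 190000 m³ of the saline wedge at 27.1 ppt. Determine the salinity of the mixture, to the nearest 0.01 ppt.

Weighted by volume,
salt = 211,000×4.1 + 104,000×6.6 + 190,000×27.1 = 865,100 + 686,400 + 5,149,000 = 6,700,500
volume = 211,000 + 104,000 + 190,000 = 505,000 m³
S = 6,700,500 / 505,000 = 13.2683 ppt

13.27 ppt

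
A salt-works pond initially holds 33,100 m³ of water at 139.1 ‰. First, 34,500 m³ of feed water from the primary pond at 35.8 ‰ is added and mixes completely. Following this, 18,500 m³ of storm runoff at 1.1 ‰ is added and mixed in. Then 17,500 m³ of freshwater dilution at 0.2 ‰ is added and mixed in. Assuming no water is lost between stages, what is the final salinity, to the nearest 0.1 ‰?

56.6 ‰

Weighted by volume,
Initial salt = 33,100×139.1 = 4,604,210
After stage 1: salt = 4,604,210 + 34,500×35.8 = 5,839,310; volume = 67,600 m³; S = 86.38 ‰
After stage 2: salt = 5,839,310 + 18,500×1.1 = 5,859,660; volume = 86,100 m³; S = 68.056 ‰
After stage 3: salt = 5,859,660 + 17,500×0.2 = 5,863,160; volume = 103,600 m³
S = 5,863,160 / 103,600 = 56.5942 ‰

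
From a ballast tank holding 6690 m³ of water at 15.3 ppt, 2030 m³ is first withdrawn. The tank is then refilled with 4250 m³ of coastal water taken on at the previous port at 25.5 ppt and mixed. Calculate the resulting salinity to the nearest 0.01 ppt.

Remaining after removal: 4,660 m³ at 15.3 ppt (salt = 71,298)
After addition: salt = 71,298 + 4,250×25.5 = 179,673; volume = 8,910 m³
S = 179,673 / 8,910 = 20.1653 ppt

20.17 ppt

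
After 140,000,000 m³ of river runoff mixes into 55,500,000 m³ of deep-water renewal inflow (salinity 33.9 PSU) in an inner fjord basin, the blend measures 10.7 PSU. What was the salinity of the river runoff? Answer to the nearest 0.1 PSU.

1.5 PSU

Salt balance: 55,500,000×33.9 + 140,000,000×S = 195,500,000×10.7
1,881,450,000 + 140,000,000·S = 2,091,850,000
S = (2,091,850,000 − 1,881,450,000) / 140,000,000 = 1.5029 PSU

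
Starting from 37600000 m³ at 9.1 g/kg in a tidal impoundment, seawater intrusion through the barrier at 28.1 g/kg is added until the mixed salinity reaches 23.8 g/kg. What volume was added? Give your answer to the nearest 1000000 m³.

129000000 m³

Salt balance: 37,600,000×9.1 + V×28.1 = (37,600,000+V)×23.8
342,160,000 + 28.1V = 894,880,000 + 23.8V
552,720,000 = 4.3V
V = 128,539,534.88 m³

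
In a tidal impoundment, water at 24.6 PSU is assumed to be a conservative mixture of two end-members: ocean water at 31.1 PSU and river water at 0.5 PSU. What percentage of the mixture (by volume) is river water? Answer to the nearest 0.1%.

Let f be the freshwater fraction. Salt balance per unit volume:
f×0.5 + (1−f)×31.1 = 24.6
f = (31.1 − 24.6) / (31.1 − 0.5) = 6.5/30.6 = 0.2124

21.2%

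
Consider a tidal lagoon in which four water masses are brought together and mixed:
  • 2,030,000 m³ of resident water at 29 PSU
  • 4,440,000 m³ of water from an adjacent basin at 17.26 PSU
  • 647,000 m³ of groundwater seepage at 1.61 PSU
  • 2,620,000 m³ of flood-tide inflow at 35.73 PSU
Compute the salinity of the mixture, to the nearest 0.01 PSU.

Weighted by volume,
salt = 2,030,000×29 + 4,440,000×17.26 + 647,000×1.61 + 2,620,000×35.73 = 58,870,000 + 76,634,400 + 1,041,670 + 93,612,600 = 230,158,670
volume = 2,030,000 + 4,440,000 + 647,000 + 2,620,000 = 9,737,000 m³
S = 230,158,670 / 9,737,000 = 23.6375 PSU

23.64 PSU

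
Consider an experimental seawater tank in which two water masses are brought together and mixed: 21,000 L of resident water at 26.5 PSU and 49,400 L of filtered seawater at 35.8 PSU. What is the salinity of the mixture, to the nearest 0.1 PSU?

Weighted by volume,
salt = 21,000×26.5 + 49,400×35.8 = 556,500 + 1,768,520 = 2,325,020
volume = 21,000 + 49,400 = 70,400 L
S = 2,325,020 / 70,400 = 33.026 PSU

33.0 PSU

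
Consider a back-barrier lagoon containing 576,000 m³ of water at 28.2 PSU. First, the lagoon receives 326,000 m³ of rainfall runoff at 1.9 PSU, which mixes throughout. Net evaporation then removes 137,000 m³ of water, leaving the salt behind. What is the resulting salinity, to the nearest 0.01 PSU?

22.04 PSU

After mixing: salt = 576,000×28.2 + 326,000×1.9 = 16,862,600; volume = 902,000 m³
After evaporation: salt unchanged = 16,862,600; volume = 902,000 − 137,000 = 765,000 m³
S = 16,862,600 / 765,000 = 22.0426 PSU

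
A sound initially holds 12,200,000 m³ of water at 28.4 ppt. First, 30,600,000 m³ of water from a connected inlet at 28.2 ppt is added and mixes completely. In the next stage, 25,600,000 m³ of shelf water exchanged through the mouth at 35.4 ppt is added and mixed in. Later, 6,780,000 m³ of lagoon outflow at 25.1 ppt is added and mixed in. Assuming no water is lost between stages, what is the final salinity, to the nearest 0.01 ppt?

30.40 ppt

Mass of salt is conserved:
Initial salt = 12,200,000×28.4 = 346,480,000
After stage 1: salt = 346,480,000 + 30,600,000×28.2 = 1,209,400,000; volume = 42,800,000 m³; S = 28.257 ppt
After stage 2: salt = 1,209,400,000 + 25,600,000×35.4 = 2,115,640,000; volume = 68,400,000 m³; S = 30.93 ppt
After stage 3: salt = 2,115,640,000 + 6,780,000×25.1 = 2,285,818,000; volume = 75,180,000 m³
S = 2,285,818,000 / 75,180,000 = 30.4046 ppt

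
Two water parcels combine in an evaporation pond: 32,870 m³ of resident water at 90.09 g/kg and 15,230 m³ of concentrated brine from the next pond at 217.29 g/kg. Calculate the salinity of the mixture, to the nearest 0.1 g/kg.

130.4 g/kg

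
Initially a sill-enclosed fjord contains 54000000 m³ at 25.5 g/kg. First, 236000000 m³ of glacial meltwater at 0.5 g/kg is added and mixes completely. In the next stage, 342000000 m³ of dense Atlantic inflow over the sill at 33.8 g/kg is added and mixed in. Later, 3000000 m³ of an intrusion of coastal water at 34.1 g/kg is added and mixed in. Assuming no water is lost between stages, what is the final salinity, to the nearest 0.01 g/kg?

20.72 g/kg

Mass of salt is conserved:
Initial salt = 54,000,000×25.5 = 1,377,000,000
After stage 1: salt = 1,377,000,000 + 236,000,000×0.5 = 1,495,000,000; volume = 290,000,000 m³; S = 5.155 g/kg
After stage 2: salt = 1,495,000,000 + 342,000,000×33.8 = 13,054,600,000; volume = 632,000,000 m³; S = 20.656 g/kg
After stage 3: salt = 13,054,600,000 + 3,000,000×34.1 = 13,156,900,000; volume = 635,000,000 m³
S = 13,156,900,000 / 635,000,000 = 20.7195 g/kg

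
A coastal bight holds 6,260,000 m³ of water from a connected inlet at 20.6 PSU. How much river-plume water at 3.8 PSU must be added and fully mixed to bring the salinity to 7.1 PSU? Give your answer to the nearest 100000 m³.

Salt balance: 6,260,000×20.6 + V×3.8 = (6,260,000+V)×7.1
128,956,000 + 3.8V = 44,446,000 + 7.1V
84,510,000 = 3.3V
V = 25,609,090.91 m³

25600000 m³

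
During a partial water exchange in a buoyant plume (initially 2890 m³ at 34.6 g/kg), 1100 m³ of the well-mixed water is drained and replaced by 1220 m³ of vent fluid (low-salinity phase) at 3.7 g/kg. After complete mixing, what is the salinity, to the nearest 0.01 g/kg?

22.08 g/kg

Remaining after removal: 1,790 m³ at 34.6 g/kg (salt = 61,934)
After addition: salt = 61,934 + 1,220×3.7 = 66,448; volume = 3,010 m³
S = 66,448 / 3,010 = 22.0757 g/kg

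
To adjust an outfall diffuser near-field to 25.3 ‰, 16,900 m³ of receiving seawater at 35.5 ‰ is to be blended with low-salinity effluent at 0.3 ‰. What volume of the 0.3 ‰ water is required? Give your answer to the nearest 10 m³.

6900 m³

Salt balance: 16,900×35.5 + V×0.3 = (16,900+V)×25.3
599,950 + 0.3V = 427,570 + 25.3V
172,380 = 25V
V = 6,895.2 m³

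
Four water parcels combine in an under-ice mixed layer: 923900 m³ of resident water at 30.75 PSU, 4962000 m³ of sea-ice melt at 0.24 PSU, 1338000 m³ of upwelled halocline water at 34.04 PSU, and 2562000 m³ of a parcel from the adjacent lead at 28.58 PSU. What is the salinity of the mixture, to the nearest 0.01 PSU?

By conservation of dissolved salt,
salt = 923,900×30.75 + 4,962,000×0.24 + 1,338,000×34.04 + 2,562,000×28.58 = 28,409,925 + 1,190,880 + 45,545,520 + 73,221,960 = 148,368,285
volume = 923,900 + 4,962,000 + 1,338,000 + 2,562,000 = 9,785,900 m³
S = 148,368,285 / 9,785,900 = 15.1614 PSU

15.16 PSU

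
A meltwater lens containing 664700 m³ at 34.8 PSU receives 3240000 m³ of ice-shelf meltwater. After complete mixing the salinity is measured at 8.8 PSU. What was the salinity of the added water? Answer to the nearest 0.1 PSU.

3.5 PSU

Salt balance: 664,700×34.8 + 3,240,000×S = 3,904,700×8.8
23,131,560 + 3,240,000·S = 34,361,360
S = (34,361,360 − 23,131,560) / 3,240,000 = 3.466 PSU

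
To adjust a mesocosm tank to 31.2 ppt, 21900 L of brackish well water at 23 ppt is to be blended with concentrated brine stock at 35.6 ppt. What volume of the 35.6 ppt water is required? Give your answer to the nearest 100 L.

40800 L

Salt balance: 21,900×23 + V×35.6 = (21,900+V)×31.2
503,700 + 35.6V = 683,280 + 31.2V
179,580 = 4.4V
V = 40,813.64 L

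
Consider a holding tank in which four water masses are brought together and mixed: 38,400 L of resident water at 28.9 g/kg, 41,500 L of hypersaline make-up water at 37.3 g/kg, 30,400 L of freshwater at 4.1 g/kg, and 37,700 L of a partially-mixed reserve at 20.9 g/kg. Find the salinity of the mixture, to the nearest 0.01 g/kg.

24.12 g/kg

By conservation of dissolved salt,
salt = 38,400×28.9 + 41,500×37.3 + 30,400×4.1 + 37,700×20.9 = 1,109,760 + 1,547,950 + 124,640 + 787,930 = 3,570,280
volume = 38,400 + 41,500 + 30,400 + 37,700 = 148,000 L
S = 3,570,280 / 148,000 = 24.1235 g/kg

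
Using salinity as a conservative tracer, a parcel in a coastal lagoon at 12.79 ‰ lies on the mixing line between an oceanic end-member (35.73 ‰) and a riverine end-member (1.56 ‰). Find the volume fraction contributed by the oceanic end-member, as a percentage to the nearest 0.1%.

32.9%

Let g be the oceanic fraction. Salt balance per unit volume:
g×35.73 + (1−g)×1.56 = 12.79
g = (12.79 − 1.56) / (35.73 − 1.56) = 11.23/34.17 = 0.3287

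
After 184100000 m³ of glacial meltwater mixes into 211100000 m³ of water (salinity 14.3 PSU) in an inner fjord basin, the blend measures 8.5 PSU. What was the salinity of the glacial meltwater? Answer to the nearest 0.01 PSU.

Salt balance: 211,100,000×14.3 + 184,100,000×S = 395,200,000×8.5
3,018,730,000 + 184,100,000·S = 3,359,200,000
S = (3,359,200,000 − 3,018,730,000) / 184,100,000 = 1.8494 PSU

1.85 PSU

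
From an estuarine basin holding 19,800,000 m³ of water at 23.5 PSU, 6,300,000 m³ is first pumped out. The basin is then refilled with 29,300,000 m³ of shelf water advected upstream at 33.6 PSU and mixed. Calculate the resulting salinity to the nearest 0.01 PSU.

Remaining after removal: 13,500,000 m³ at 23.5 PSU (salt = 317,250,000)
After addition: salt = 317,250,000 + 29,300,000×33.6 = 1,301,730,000; volume = 42,800,000 m³
S = 1,301,730,000 / 42,800,000 = 30.4143 PSU

30.41 PSU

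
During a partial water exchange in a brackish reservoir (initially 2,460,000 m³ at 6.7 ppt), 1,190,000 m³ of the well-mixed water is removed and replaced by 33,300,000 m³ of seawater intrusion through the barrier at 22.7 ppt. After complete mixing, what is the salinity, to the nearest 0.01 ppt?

22.11 ppt

Remaining after removal: 1,270,000 m³ at 6.7 ppt (salt = 8,509,000)
After addition: salt = 8,509,000 + 33,300,000×22.7 = 764,419,000; volume = 34,570,000 m³
S = 764,419,000 / 34,570,000 = 22.1122 ppt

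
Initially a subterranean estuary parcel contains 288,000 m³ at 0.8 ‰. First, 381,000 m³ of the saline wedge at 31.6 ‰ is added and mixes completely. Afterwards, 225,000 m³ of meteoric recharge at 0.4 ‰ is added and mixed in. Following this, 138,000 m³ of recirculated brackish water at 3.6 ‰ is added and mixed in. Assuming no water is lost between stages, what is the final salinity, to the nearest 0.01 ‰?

Weighted by volume,
Initial salt = 288,000×0.8 = 230,400
After stage 1: salt = 230,400 + 381,000×31.6 = 12,270,000; volume = 669,000 m³; S = 18.341 ‰
After stage 2: salt = 12,270,000 + 225,000×0.4 = 12,360,000; volume = 894,000 m³; S = 13.826 ‰
After stage 3: salt = 12,360,000 + 138,000×3.6 = 12,856,800; volume = 1,032,000 m³
S = 12,856,800 / 1,032,000 = 12.4581 ‰

12.46 ‰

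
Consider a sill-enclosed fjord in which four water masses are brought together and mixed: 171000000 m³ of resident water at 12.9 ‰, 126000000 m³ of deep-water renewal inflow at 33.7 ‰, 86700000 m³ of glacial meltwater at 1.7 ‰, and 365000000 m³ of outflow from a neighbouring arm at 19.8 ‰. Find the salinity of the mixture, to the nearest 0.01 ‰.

18.47 ‰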